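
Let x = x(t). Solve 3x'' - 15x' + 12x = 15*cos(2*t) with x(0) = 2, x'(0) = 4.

x = -sin(2*t)/2 + exp(t) + exp(4*t)

Divide through by 3: x'' - 5x' + 4x = 5*cos(2*t).
Characteristic equation r² - 5r + 4 = 0 factors as (r - 1)(r - 4) = 0, so r = 1, 4.
Hence x_h = C1*exp(t) + C2*exp(4*t).
Try x_p = A*cos(2*t) + B*sin(2*t). Substituting and equating the coefficients of cos(2t) and sin(2t) gives A = 0, B = -1/2, so x_p = -sin(2*t)/2.
General solution: x = -sin(2*t)/2 + C1*exp(t) + C2*exp(4*t).
Apply the initial conditions: x(0) = C1 + C2 = 2 and x'(0) = -1 + C1 + 4*C2 = 4. Solving gives C1 = 1, C2 = 1.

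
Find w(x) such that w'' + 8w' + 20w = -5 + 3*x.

w = -31/100 + 3*x/20 + C1*cos(2*x)*exp(-4*x) + C2*exp(-4*x)*sin(2*x)

Characteristic equation r² + 8r + 20 = 0 has discriminant (8)² - 4·(20) = -16 < 0, so r = -4 ± 2i.
Hence w_h = C1*cos(2*x)*exp(-4*x) + C2*exp(-4*x)*sin(2*x).
For the particular solution try w_p = A0 + A1*x. Substituting and matching coefficients of each power of x gives A0 = -31/100, A1 = 3/20, so w_p = -31/100 + 3*x/20.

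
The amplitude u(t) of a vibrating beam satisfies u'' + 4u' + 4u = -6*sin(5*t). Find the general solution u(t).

Characteristic equation r² + 4r + 4 = 0 has discriminant (4)² - 4·(4) = 0, so r = -2 is a repeated root.
Hence u_h = (C1 + C2*t)*exp(-2*t).
Try u_p = A*cos(5*t) + B*sin(5*t). Substituting and equating the coefficients of cos(5t) and sin(5t) gives A = 120/841, B = 126/841, so u_p = 120*cos(5*t)/841 + 126*sin(5*t)/841.

u = 120*cos(5*t)/841 + 126*sin(5*t)/841 + C1*exp(-2*t) + C2*t*exp(-2*t)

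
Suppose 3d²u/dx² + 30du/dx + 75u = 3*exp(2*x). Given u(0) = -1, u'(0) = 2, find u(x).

Divide through by 3: u'' + 10u' + 25u = exp(2*x).
Characteristic equation r² + 10r + 25 = 0 has discriminant (10)² - 4·(25) = 0, so r = -5 is a repeated root.
Hence u_h = (C1 + C2*x)*exp(-5*x).
Try u_p = A*exp(2*x). Substituting into the equation and dividing by exp(2*x) gives A = 1/49, so u_p = exp(2*x)/49.
General solution: u = exp(2*x)/49 + C1*exp(-5*x) + C2*x*exp(-5*x).
Apply the initial conditions: u(0) = 1/49 + C1 = -1 and u'(0) = 2/49 + C2 - 5*C1 = 2. Solving gives C1 = -50/49, C2 = -22/7.

u = -50*exp(-5*x)/49 + exp(2*x)/49 - 22*x*exp(-5*x)/7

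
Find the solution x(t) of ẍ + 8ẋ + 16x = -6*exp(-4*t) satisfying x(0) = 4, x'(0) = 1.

x = 4*exp(-4*t) - 3*t**2*exp(-4*t) + 17*t*exp(-4*t)

Characteristic equation r² + 8r + 16 = 0 has discriminant (8)² - 4·(16) = 0, so r = -4 is a repeated root.
Hence x_h = (C1 + C2*t)*exp(-4*t).
Since exp(-4*t) solves the homogeneous equation (r = -4 is a root of multiplicity 2), multiply the trial by t^2. Try x_p = A*t^2*exp(-4*t). Substituting into the equation and dividing by exp(-4*t) gives A = -3, so x_p = -3*t^2*exp(-4*t).
General solution: x = C1*exp(-4*t) - 3*t^2*exp(-4*t) + C2*t*exp(-4*t).
Apply the initial conditions: x(0) = C1 = 4 and x'(0) = C2 - 4*C1 = 1. Solving gives C1 = 4, C2 = 17.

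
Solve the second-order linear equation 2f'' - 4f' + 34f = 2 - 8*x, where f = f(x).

f = 9/289 - 4*x/17 + C1*cos(4*x)*exp(x) + C2*exp(x)*sin(4*x)

Divide through by 2: f'' - 2f' + 17f = 1 - 4*x.
Characteristic equation r² - 2r + 17 = 0 has discriminant (-2)² - 4·(17) = -64 < 0, so r = 1 ± 4i.
Hence f_h = C1*cos(4*x)*exp(x) + C2*exp(x)*sin(4*x).
For the particular solution try f_p = A0 + A1*x. Substituting and matching coefficients of each power of x gives A0 = 9/289, A1 = -4/17, so f_p = 9/289 - 4*x/17.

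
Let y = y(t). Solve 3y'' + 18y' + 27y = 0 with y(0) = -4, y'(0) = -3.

Divide through by 3: y'' + 6y' + 9y = 0.
Characteristic equation r² + 6r + 9 = 0 has discriminant (6)² - 4·(9) = 0, so r = -3 is a repeated root.
Hence y_h = (C1 + C2*t)*exp(-3*t).
Apply the initial conditions: y(0) = C1 = -4 and y'(0) = C2 - 3*C1 = -3. Solving gives C1 = -4, C2 = -15.

y = -4*exp(-3*t) - 15*t*exp(-3*t)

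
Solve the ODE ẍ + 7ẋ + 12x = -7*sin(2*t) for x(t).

x = -14*sin(2*t)/65 + 49*cos(2*t)/130 + C1*exp(-4*t) + C2*exp(-3*t)

Characteristic equation r² + 7r + 12 = 0 factors as (r + 4)(r + 3) = 0, so r = -4, -3.
Hence x_h = C1*exp(-4*t) + C2*exp(-3*t).
Try x_p = A*cos(2*t) + B*sin(2*t). Substituting and equating the coefficients of cos(2t) and sin(2t) gives A = 49/130, B = -14/65, so x_p = -14*sin(2*t)/65 + 49*cos(2*t)/130.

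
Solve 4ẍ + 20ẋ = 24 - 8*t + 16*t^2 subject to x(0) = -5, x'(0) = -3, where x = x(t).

x = -3668/625 - 9*t**2/25 + 4*t**3/15 + 168*t/125 + 543*exp(-5*t)/625

Divide through by 4: x'' + 5x' = 6 - 2*t + 4*t^2.
Characteristic equation r² + 5r = 0 factors as (r + 5)r = 0, so r = -5, 0.
Hence x_h = C1*exp(-5*t) + C2.
Since 0 is a characteristic root (multiplicity 1), multiply the polynomial trial by t: try x_p = t*(A0 + A1*t + A2*t^2). Substituting and matching coefficients of each power of t gives A0 = 168/125, A1 = -9/25, A2 = 4/15, so x_p = -9*t^2/25 + 4*t^3/15 + 168*t/125.
General solution: x = C2 - 9*t^2/25 + 4*t^3/15 + 168*t/125 + C1*exp(-5*t).
Apply the initial conditions: x(0) = C1 + C2 = -5 and x'(0) = 168/125 - 5*C1 = -3. Solving gives C1 = 543/625, C2 = -3668/625.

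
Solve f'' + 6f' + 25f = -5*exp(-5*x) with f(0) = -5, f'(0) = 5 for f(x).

Characteristic equation r² + 6r + 25 = 0 has discriminant (6)² - 4·(25) = -64 < 0, so r = -3 ± 4i.
Hence f_h = C1*cos(4*x)*exp(-3*x) + C2*exp(-3*x)*sin(4*x).
Try f_p = A*exp(-5*x). Substituting into the equation and dividing by exp(-5*x) gives A = -1/4, so f_p = -exp(-5*x)/4.
General solution: f = -exp(-5*x)/4 + C1*cos(4*x)*exp(-3*x) + C2*exp(-3*x)*sin(4*x).
Apply the initial conditions: f(0) = -1/4 + C1 = -5 and f'(0) = 5/4 - 3*C1 + 4*C2 = 5. Solving gives C1 = -19/4, C2 = -21/8.

f = -exp(-5*x)/4 - 21*exp(-3*x)*sin(4*x)/8 - 19*cos(4*x)*exp(-3*x)/4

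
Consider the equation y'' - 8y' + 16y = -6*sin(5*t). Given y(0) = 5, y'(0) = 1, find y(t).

y = -240*cos(5*t)/1681 + 54*sin(5*t)/1681 + 8645*exp(4*t)/1681 - 809*t*exp(4*t)/41

Characteristic equation r² - 8r + 16 = 0 has discriminant (-8)² - 4·(16) = 0, so r = 4 is a repeated root.
Hence y_h = (C1 + C2*t)*exp(4*t).
Try y_p = A*cos(5*t) + B*sin(5*t). Substituting and equating the coefficients of cos(5t) and sin(5t) gives A = -240/1681, B = 54/1681, so y_p = -240*cos(5*t)/1681 + 54*sin(5*t)/1681.
General solution: y = -240*cos(5*t)/1681 + 54*sin(5*t)/1681 + C1*exp(4*t) + C2*t*exp(4*t).
Apply the initial conditions: y(0) = -240/1681 + C1 = 5 and y'(0) = 270/1681 + C2 + 4*C1 = 1. Solving gives C1 = 8645/1681, C2 = -809/41.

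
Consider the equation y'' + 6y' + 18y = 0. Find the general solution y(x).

y = C1*cos(3*x)*exp(-3*x) + C2*exp(-3*x)*sin(3*x)

Characteristic equation r² + 6r + 18 = 0 has discriminant (6)² - 4·(18) = -36 < 0, so r = -3 ± 3i.
Hence y_h = C1*cos(3*x)*exp(-3*x) + C2*exp(-3*x)*sin(3*x).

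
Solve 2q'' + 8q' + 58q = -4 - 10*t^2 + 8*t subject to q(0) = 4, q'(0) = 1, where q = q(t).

q = -2016/24389 - 5*t**2/29 + 156*t/841 + 99572*cos(5*t)*exp(-2*t)/24389 + 219009*exp(-2*t)*sin(5*t)/121945

Divide through by 2: q'' + 4q' + 29q = -2 - 5*t^2 + 4*t.
Characteristic equation r² + 4r + 29 = 0 has discriminant (4)² - 4·(29) = -100 < 0, so r = -2 ± 5i.
Hence q_h = C1*cos(5*t)*exp(-2*t) + C2*exp(-2*t)*sin(5*t).
For the particular solution try q_p = A0 + A1*t + A2*t^2. Substituting and matching coefficients of each power of t gives A0 = -2016/24389, A1 = 156/841, A2 = -5/29, so q_p = -2016/24389 - 5*t^2/29 + 156*t/841.
General solution: q = -2016/24389 - 5*t^2/29 + 156*t/841 + C1*cos(5*t)*exp(-2*t) + C2*exp(-2*t)*sin(5*t).
Apply the initial conditions: q(0) = -2016/24389 + C1 = 4 and q'(0) = 156/841 - 2*C1 + 5*C2 = 1. Solving gives C1 = 99572/24389, C2 = 219009/121945.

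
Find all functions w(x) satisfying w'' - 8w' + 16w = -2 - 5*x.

Characteristic equation r² - 8r + 16 = 0 has discriminant (-8)² - 4·(16) = 0, so r = 4 is a repeated root.
Hence w_h = (C1 + C2*x)*exp(4*x).
For the particular solution try w_p = A0 + A1*x. Substituting and matching coefficients of each power of x gives A0 = -9/32, A1 = -5/16, so w_p = -9/32 - 5*x/16.

w = -9/32 - 5*x/16 + C1*exp(4*x) + C2*x*exp(4*x)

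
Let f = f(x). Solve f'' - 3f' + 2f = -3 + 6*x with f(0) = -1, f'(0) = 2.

f = 3 - 7*exp(x) + 3*x + 3*exp(2*x)

Characteristic equation r² - 3r + 2 = 0 factors as (r - 1)(r - 2) = 0, so r = 1, 2.
Hence f_h = C1*exp(x) + C2*exp(2*x).
For the particular solution try f_p = A0 + A1*x. Substituting and matching coefficients of each power of x gives A0 = 3, A1 = 3, so f_p = 3 + 3*x.
General solution: f = 3 + 3*x + C1*exp(x) + C2*exp(2*x).
Apply the initial conditions: f(0) = 3 + C1 + C2 = -1 and f'(0) = 3 + C1 + 2*C2 = 2. Solving gives C1 = -7, C2 = 3.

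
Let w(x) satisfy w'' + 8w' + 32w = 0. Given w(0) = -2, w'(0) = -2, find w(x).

w = -2*cos(4*x)*exp(-4*x) - 5*exp(-4*x)*sin(4*x)/2

Characteristic equation r² + 8r + 32 = 0 has discriminant (8)² - 4·(32) = -64 < 0, so r = -4 ± 4i.
Hence w_h = C1*cos(4*x)*exp(-4*x) + C2*exp(-4*x)*sin(4*x).
Apply the initial conditions: w(0) = C1 = -2 and w'(0) = -4*C1 + 4*C2 = -2. Solving gives C1 = -2, C2 = -5/2.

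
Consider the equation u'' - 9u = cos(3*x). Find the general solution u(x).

Characteristic equation r² - 9 = 0 factors as (r + 3)(r - 3) = 0, so r = -3, 3.
Hence u_h = C1*exp(-3*x) + C2*exp(3*x).
Try u_p = A*cos(3*x) + B*sin(3*x). Substituting and equating the coefficients of cos(3x) and sin(3x) gives A = -1/18, B = 0, so u_p = -cos(3*x)/18.

u = -cos(3*x)/18 + C1*exp(-3*x) + C2*exp(3*x)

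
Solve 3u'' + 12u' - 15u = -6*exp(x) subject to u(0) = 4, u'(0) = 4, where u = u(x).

u = -exp(-5*x)/18 + 73*exp(x)/18 - x*exp(x)/3

Divide through by 3: u'' + 4u' - 5u = -2*exp(x).
Characteristic equation r² + 4r - 5 = 0 factors as (r + 5)(r - 1) = 0, so r = -5, 1.
Hence u_h = C1*exp(-5*x) + C2*exp(x).
Since exp(x) solves the homogeneous equation (r = 1 is a root of multiplicity 1), multiply the trial by x. Try u_p = A*x*exp(x). Substituting into the equation and dividing by exp(x) gives A = -1/3, so u_p = -x*exp(x)/3.
General solution: u = C1*exp(-5*x) + C2*exp(x) - x*exp(x)/3.
Apply the initial conditions: u(0) = C1 + C2 = 4 and u'(0) = -1/3 + C2 - 5*C1 = 4. Solving gives C1 = -1/18, C2 = 73/18.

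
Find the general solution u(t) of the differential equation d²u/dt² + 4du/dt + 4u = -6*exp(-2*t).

Characteristic equation r² + 4r + 4 = 0 has discriminant (4)² - 4·(4) = 0, so r = -2 is a repeated root.
Hence u_h = (C1 + C2*t)*exp(-2*t).
Since exp(-2*t) solves the homogeneous equation (r = -2 is a root of multiplicity 2), multiply the trial by t^2. Try u_p = A*t^2*exp(-2*t). Substituting into the equation and dividing by exp(-2*t) gives A = -3, so u_p = -3*t^2*exp(-2*t).

u = C1*exp(-2*t) - 3*t**2*exp(-2*t) + C2*t*exp(-2*t)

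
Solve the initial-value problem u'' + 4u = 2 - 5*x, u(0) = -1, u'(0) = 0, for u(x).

Characteristic equation r² + 4 = 0 has discriminant (0)² - 4·(4) = -16 < 0, so r = ± 2i.
Hence u_h = C1*cos(2*x) + C2*sin(2*x).
For the particular solution try u_p = A0 + A1*x. Substituting and matching coefficients of each power of x gives A0 = 1/2, A1 = -5/4, so u_p = 1/2 - 5*x/4.
General solution: u = 1/2 - 5*x/4 + C1*cos(2*x) + C2*sin(2*x).
Apply the initial conditions: u(0) = 1/2 + C1 = -1 and u'(0) = -5/4 + 2*C2 = 0. Solving gives C1 = -3/2, C2 = 5/8.

u = 1/2 - 5*x/4 - 3*cos(2*x)/2 + 5*sin(2*x)/8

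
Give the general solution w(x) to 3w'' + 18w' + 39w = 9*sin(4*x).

w = -8*cos(4*x)/65 - sin(4*x)/65 + C1*cos(2*x)*exp(-3*x) + C2*exp(-3*x)*sin(2*x)

Divide through by 3: w'' + 6w' + 13w = 3*sin(4*x).
Characteristic equation r² + 6r + 13 = 0 has discriminant (6)² - 4·(13) = -16 < 0, so r = -3 ± 2i.
Hence w_h = C1*cos(2*x)*exp(-3*x) + C2*exp(-3*x)*sin(2*x).
Try w_p = A*cos(4*x) + B*sin(4*x). Substituting and equating the coefficients of cos(4x) and sin(4x) gives A = -8/65, B = -1/65, so w_p = -8*cos(4*x)/65 - sin(4*x)/65.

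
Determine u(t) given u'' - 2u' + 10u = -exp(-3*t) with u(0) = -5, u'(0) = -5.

u = -exp(-3*t)/25 - 124*cos(3*t)*exp(t)/25 - 4*exp(t)*sin(3*t)/75

Characteristic equation r² - 2r + 10 = 0 has discriminant (-2)² - 4·(10) = -36 < 0, so r = 1 ± 3i.
Hence u_h = C1*cos(3*t)*exp(t) + C2*exp(t)*sin(3*t).
Try u_p = A*exp(-3*t). Substituting into the equation and dividing by exp(-3*t) gives A = -1/25, so u_p = -exp(-3*t)/25.
General solution: u = -exp(-3*t)/25 + C1*cos(3*t)*exp(t) + C2*exp(t)*sin(3*t).
Apply the initial conditions: u(0) = -1/25 + C1 = -5 and u'(0) = 3/25 + C1 + 3*C2 = -5. Solving gives C1 = -124/25, C2 = -4/75.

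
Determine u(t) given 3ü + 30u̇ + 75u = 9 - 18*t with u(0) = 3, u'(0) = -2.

Divide through by 3: u'' + 10u' + 25u = 3 - 6*t.
Characteristic equation r² + 10r + 25 = 0 has discriminant (10)² - 4·(25) = 0, so r = -5 is a repeated root.
Hence u_h = (C1 + C2*t)*exp(-5*t).
For the particular solution try u_p = A0 + A1*t. Substituting and matching coefficients of each power of t gives A0 = 27/125, A1 = -6/25, so u_p = 27/125 - 6*t/25.
General solution: u = 27/125 - 6*t/25 + C1*exp(-5*t) + C2*t*exp(-5*t).
Apply the initial conditions: u(0) = 27/125 + C1 = 3 and u'(0) = -6/25 + C2 - 5*C1 = -2. Solving gives C1 = 348/125, C2 = 304/25.

u = 27/125 - 6*t/25 + 348*exp(-5*t)/125 + 304*t*exp(-5*t)/25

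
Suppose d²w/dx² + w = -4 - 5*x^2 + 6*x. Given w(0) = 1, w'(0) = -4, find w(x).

w = 6 - 10*sin(x) - 5*x**2 - 5*cos(x) + 6*x

Characteristic equation r² + 1 = 0 has discriminant (0)² - 4·(1) = -4 < 0, so r = ± i.
Hence w_h = C1*cos(x) + C2*sin(x).
For the particular solution try w_p = A0 + A1*x + A2*x^2. Substituting and matching coefficients of each power of x gives A0 = 6, A1 = 6, A2 = -5, so w_p = 6 - 5*x^2 + 6*x.
General solution: w = 6 - 5*x^2 + 6*x + C1*cos(x) + C2*sin(x).
Apply the initial conditions: w(0) = 6 + C1 = 1 and w'(0) = 6 + C2 = -4. Solving gives C1 = -5, C2 = -10.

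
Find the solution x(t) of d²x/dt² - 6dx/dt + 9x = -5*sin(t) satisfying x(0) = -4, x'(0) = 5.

x = -37*exp(3*t)/10 - 3*cos(t)/10 - 2*sin(t)/5 + 33*t*exp(3*t)/2

Characteristic equation r² - 6r + 9 = 0 has discriminant (-6)² - 4·(9) = 0, so r = 3 is a repeated root.
Hence x_h = (C1 + C2*t)*exp(3*t).
Try x_p = A*cos(t) + B*sin(t). Substituting and equating the coefficients of cos(t) and sin(t) gives A = -3/10, B = -2/5, so x_p = -3*cos(t)/10 - 2*sin(t)/5.
General solution: x = -3*cos(t)/10 - 2*sin(t)/5 + C1*exp(3*t) + C2*t*exp(3*t).
Apply the initial conditions: x(0) = -3/10 + C1 = -4 and x'(0) = -2/5 + C2 + 3*C1 = 5. Solving gives C1 = -37/10, C2 = 33/2.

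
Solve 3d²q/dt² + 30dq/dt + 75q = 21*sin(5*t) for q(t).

q = -7*cos(5*t)/50 + C1*exp(-5*t) + C2*t*exp(-5*t)

Divide through by 3: q'' + 10q' + 25q = 7*sin(5*t).
Characteristic equation r² + 10r + 25 = 0 has discriminant (10)² - 4·(25) = 0, so r = -5 is a repeated root.
Hence q_h = (C1 + C2*t)*exp(-5*t).
Try q_p = A*cos(5*t) + B*sin(5*t). Substituting and equating the coefficients of cos(5t) and sin(5t) gives A = -7/50, B = 0, so q_p = -7*cos(5*t)/50.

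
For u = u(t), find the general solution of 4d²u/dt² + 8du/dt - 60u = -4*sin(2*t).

u = 4*cos(2*t)/377 + 19*sin(2*t)/377 + C1*exp(3*t) + C2*exp(-5*t)

Divide through by 4: u'' + 2u' - 15u = -sin(2*t).
Characteristic equation r² + 2r - 15 = 0 factors as (r - 3)(r + 5) = 0, so r = 3, -5.
Hence u_h = C1*exp(3*t) + C2*exp(-5*t).
Try u_p = A*cos(2*t) + B*sin(2*t). Substituting and equating the coefficients of cos(2t) and sin(2t) gives A = 4/377, B = 19/377, so u_p = 4*cos(2*t)/377 + 19*sin(2*t)/377.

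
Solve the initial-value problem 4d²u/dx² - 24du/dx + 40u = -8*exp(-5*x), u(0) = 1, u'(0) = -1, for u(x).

u = -2*exp(-5*x)/65 - 276*exp(3*x)*sin(x)/65 + 67*cos(x)*exp(3*x)/65

Divide through by 4: u'' - 6u' + 10u = -2*exp(-5*x).
Characteristic equation r² - 6r + 10 = 0 has discriminant (-6)² - 4·(10) = -4 < 0, so r = 3 ± i.
Hence u_h = C1*cos(x)*exp(3*x) + C2*exp(3*x)*sin(x).
Try u_p = A*exp(-5*x). Substituting into the equation and dividing by exp(-5*x) gives A = -2/65, so u_p = -2*exp(-5*x)/65.
General solution: u = -2*exp(-5*x)/65 + C1*cos(x)*exp(3*x) + C2*exp(3*x)*sin(x).
Apply the initial conditions: u(0) = -2/65 + C1 = 1 and u'(0) = 2/13 + C2 + 3*C1 = -1. Solving gives C1 = 67/65, C2 = -276/65.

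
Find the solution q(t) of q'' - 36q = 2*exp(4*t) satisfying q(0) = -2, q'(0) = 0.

Characteristic equation r² - 36 = 0 factors as (r + 6)(r - 6) = 0, so r = -6, 6.
Hence q_h = C1*exp(-6*t) + C2*exp(6*t).
Try q_p = A*exp(4*t). Substituting into the equation and dividing by exp(4*t) gives A = -1/10, so q_p = -exp(4*t)/10.
General solution: q = -exp(4*t)/10 + C1*exp(-6*t) + C2*exp(6*t).
Apply the initial conditions: q(0) = -1/10 + C1 + C2 = -2 and q'(0) = -2/5 - 6*C1 + 6*C2 = 0. Solving gives C1 = -59/60, C2 = -11/12.

q = -59*exp(-6*t)/60 - 11*exp(6*t)/12 - exp(4*t)/10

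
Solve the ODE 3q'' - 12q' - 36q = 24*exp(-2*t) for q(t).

q = C1*exp(-2*t) + C2*exp(6*t) - t*exp(-2*t)

Divide through by 3: q'' - 4q' - 12q = 8*exp(-2*t).
Characteristic equation r² - 4r - 12 = 0 factors as (r + 2)(r - 6) = 0, so r = -2, 6.
Hence q_h = C1*exp(-2*t) + C2*exp(6*t).
Since exp(-2*t) solves the homogeneous equation (r = -2 is a root of multiplicity 1), multiply the trial by t. Try q_p = A*t*exp(-2*t). Substituting into the equation and dividing by exp(-2*t) gives A = -1, so q_p = -t*exp(-2*t).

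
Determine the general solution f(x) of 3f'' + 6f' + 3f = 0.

Divide through by 3: f'' + 2f' + f = 0.
Characteristic equation r² + 2r + 1 = 0 has discriminant (2)² - 4·(1) = 0, so r = -1 is a repeated root.
Hence f_h = (C1 + C2*x)*exp(-x).

f = C1*exp(-x) + C2*x*exp(-x)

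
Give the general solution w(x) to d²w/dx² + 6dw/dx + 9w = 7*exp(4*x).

w = exp(4*x)/7 + C1*exp(-3*x) + C2*x*exp(-3*x)

Characteristic equation r² + 6r + 9 = 0 has discriminant (6)² - 4·(9) = 0, so r = -3 is a repeated root.
Hence w_h = (C1 + C2*x)*exp(-3*x).
Try w_p = A*exp(4*x). Substituting into the equation and dividing by exp(4*x) gives A = 1/7, so w_p = exp(4*x)/7.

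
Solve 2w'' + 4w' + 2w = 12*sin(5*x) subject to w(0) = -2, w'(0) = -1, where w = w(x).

w = -323*exp(-x)/169 - 36*sin(5*x)/169 - 15*cos(5*x)/169 - 24*x*exp(-x)/13

Divide through by 2: w'' + 2w' + w = 6*sin(5*x).
Characteristic equation r² + 2r + 1 = 0 has discriminant (2)² - 4·(1) = 0, so r = -1 is a repeated root.
Hence w_h = (C1 + C2*x)*exp(-x).
Try w_p = A*cos(5*x) + B*sin(5*x). Substituting and equating the coefficients of cos(5x) and sin(5x) gives A = -15/169, B = -36/169, so w_p = -36*sin(5*x)/169 - 15*cos(5*x)/169.
General solution: w = -36*sin(5*x)/169 - 15*cos(5*x)/169 + C1*exp(-x) + C2*x*exp(-x).
Apply the initial conditions: w(0) = -15/169 + C1 = -2 and w'(0) = -180/169 + C2 - C1 = -1. Solving gives C1 = -323/169, C2 = -24/13.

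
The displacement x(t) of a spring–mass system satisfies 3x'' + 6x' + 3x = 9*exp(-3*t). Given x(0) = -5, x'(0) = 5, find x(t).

Divide through by 3: x'' + 2x' + x = 3*exp(-3*t).
Characteristic equation r² + 2r + 1 = 0 has discriminant (2)² - 4·(1) = 0, so r = -1 is a repeated root.
Hence x_h = (C1 + C2*t)*exp(-t).
Try x_p = A*exp(-3*t). Substituting into the equation and dividing by exp(-3*t) gives A = 3/4, so x_p = 3*exp(-3*t)/4.
General solution: x = 3*exp(-3*t)/4 + C1*exp(-t) + C2*t*exp(-t).
Apply the initial conditions: x(0) = 3/4 + C1 = -5 and x'(0) = -9/4 + C2 - C1 = 5. Solving gives C1 = -23/4, C2 = 3/2.

x = -23*exp(-t)/4 + 3*exp(-3*t)/4 + 3*t*exp(-t)/2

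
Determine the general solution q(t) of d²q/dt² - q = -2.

q = 2 + C1*exp(-t) + C2*exp(t)

Characteristic equation r² - 1 = 0 factors as (r + 1)(r - 1) = 0, so r = -1, 1.
Hence q_h = C1*exp(-t) + C2*exp(t).
For the particular solution try q_p = A0. Substituting and matching coefficients of each power of t gives A0 = 2, so q_p = 2.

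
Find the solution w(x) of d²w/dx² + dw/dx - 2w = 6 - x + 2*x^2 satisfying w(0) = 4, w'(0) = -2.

Characteristic equation r² + r - 2 = 0 factors as (r - 1)(r + 2) = 0, so r = 1, -2.
Hence w_h = C1*exp(x) + C2*exp(-2*x).
For the particular solution try w_p = A0 + A1*x + A2*x^2. Substituting and matching coefficients of each power of x gives A0 = -17/4, A1 = -1/2, A2 = -1, so w_p = -17/4 - x^2 - x/2.
General solution: w = -17/4 - x^2 - x/2 + C1*exp(x) + C2*exp(-2*x).
Apply the initial conditions: w(0) = -17/4 + C1 + C2 = 4 and w'(0) = -1/2 + C1 - 2*C2 = -2. Solving gives C1 = 5, C2 = 13/4.

w = -17/4 - x**2 + 5*exp(x) - x/2 + 13*exp(-2*x)/4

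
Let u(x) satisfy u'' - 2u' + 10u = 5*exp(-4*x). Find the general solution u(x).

Characteristic equation r² - 2r + 10 = 0 has discriminant (-2)² - 4·(10) = -36 < 0, so r = 1 ± 3i.
Hence u_h = C1*cos(3*x)*exp(x) + C2*exp(x)*sin(3*x).
Try u_p = A*exp(-4*x). Substituting into the equation and dividing by exp(-4*x) gives A = 5/34, so u_p = 5*exp(-4*x)/34.

u = 5*exp(-4*x)/34 + C1*cos(3*x)*exp(x) + C2*exp(x)*sin(3*x)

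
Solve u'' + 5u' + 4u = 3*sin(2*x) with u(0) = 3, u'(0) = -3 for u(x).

Characteristic equation r² + 5r + 4 = 0 factors as (r + 1)(r + 4) = 0, so r = -1, -4.
Hence u_h = C1*exp(-x) + C2*exp(-4*x).
Try u_p = A*cos(2*x) + B*sin(2*x). Substituting and equating the coefficients of cos(2x) and sin(2x) gives A = -3/10, B = 0, so u_p = -3*cos(2*x)/10.
General solution: u = -3*cos(2*x)/10 + C1*exp(-x) + C2*exp(-4*x).
Apply the initial conditions: u(0) = -3/10 + C1 + C2 = 3 and u'(0) = -C1 - 4*C2 = -3. Solving gives C1 = 17/5, C2 = -1/10.

u = -3*cos(2*x)/10 - exp(-4*x)/10 + 17*exp(-x)/5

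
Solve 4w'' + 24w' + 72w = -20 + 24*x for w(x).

Divide through by 4: w'' + 6w' + 18w = -5 + 6*x.
Characteristic equation r² + 6r + 18 = 0 has discriminant (6)² - 4·(18) = -36 < 0, so r = -3 ± 3i.
Hence w_h = C1*cos(3*x)*exp(-3*x) + C2*exp(-3*x)*sin(3*x).
For the particular solution try w_p = A0 + A1*x. Substituting and matching coefficients of each power of x gives A0 = -7/18, A1 = 1/3, so w_p = -7/18 + x/3.

w = -7/18 + x/3 + C1*cos(3*x)*exp(-3*x) + C2*exp(-3*x)*sin(3*x)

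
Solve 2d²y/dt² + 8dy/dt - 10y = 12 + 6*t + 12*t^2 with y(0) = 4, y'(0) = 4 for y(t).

Divide through by 2: y'' + 4y' - 5y = 6 + 3*t + 6*t^2.
Characteristic equation r² + 4r - 5 = 0 factors as (r - 1)(r + 5) = 0, so r = 1, -5.
Hence y_h = C1*exp(t) + C2*exp(-5*t).
For the particular solution try y_p = A0 + A1*t + A2*t^2. Substituting and matching coefficients of each power of t gives A0 = -462/125, A1 = -63/25, A2 = -6/5, so y_p = -462/125 - 63*t/25 - 6*t^2/5.
General solution: y = -462/125 - 63*t/25 - 6*t^2/5 + C1*exp(t) + C2*exp(-5*t).
Apply the initial conditions: y(0) = -462/125 + C1 + C2 = 4 and y'(0) = -63/25 + C1 - 5*C2 = 4. Solving gives C1 = 15/2, C2 = 49/250.

y = -462/125 - 63*t/25 - 6*t**2/5 + 15*exp(t)/2 + 49*exp(-5*t)/250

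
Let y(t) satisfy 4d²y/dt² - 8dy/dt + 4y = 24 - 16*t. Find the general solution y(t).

Divide through by 4: y'' - 2y' + y = 6 - 4*t.
Characteristic equation r² - 2r + 1 = 0 has discriminant (-2)² - 4·(1) = 0, so r = 1 is a repeated root.
Hence y_h = (C1 + C2*t)*exp(t).
For the particular solution try y_p = A0 + A1*t. Substituting and matching coefficients of each power of t gives A0 = -2, A1 = -4, so y_p = -2 - 4*t.

y = -2 - 4*t + C1*exp(t) + C2*t*exp(t)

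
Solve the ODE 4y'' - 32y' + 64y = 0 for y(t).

Divide through by 4: y'' - 8y' + 16y = 0.
Characteristic equation r² - 8r + 16 = 0 has discriminant (-8)² - 4·(16) = 0, so r = 4 is a repeated root.
Hence y_h = (C1 + C2*t)*exp(4*t).

y = C1*exp(4*t) + C2*t*exp(4*t)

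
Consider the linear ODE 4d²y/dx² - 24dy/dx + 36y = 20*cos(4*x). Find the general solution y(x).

Divide through by 4: y'' - 6y' + 9y = 5*cos(4*x).
Characteristic equation r² - 6r + 9 = 0 has discriminant (-6)² - 4·(9) = 0, so r = 3 is a repeated root.
Hence y_h = (C1 + C2*x)*exp(3*x).
Try y_p = A*cos(4*x) + B*sin(4*x). Substituting and equating the coefficients of cos(4x) and sin(4x) gives A = -7/125, B = -24/125, so y_p = -24*sin(4*x)/125 - 7*cos(4*x)/125.

y = -24*sin(4*x)/125 - 7*cos(4*x)/125 + C1*exp(3*x) + C2*x*exp(3*x)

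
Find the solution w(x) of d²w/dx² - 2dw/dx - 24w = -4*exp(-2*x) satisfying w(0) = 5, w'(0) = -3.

w = exp(-2*x)/4 + 31*exp(-4*x)/10 + 33*exp(6*x)/20

Characteristic equation r² - 2r - 24 = 0 factors as (r - 6)(r + 4) = 0, so r = 6, -4.
Hence w_h = C1*exp(6*x) + C2*exp(-4*x).
Try w_p = A*exp(-2*x). Substituting into the equation and dividing by exp(-2*x) gives A = 1/4, so w_p = exp(-2*x)/4.
General solution: w = exp(-2*x)/4 + C1*exp(6*x) + C2*exp(-4*x).
Apply the initial conditions: w(0) = 1/4 + C1 + C2 = 5 and w'(0) = -1/2 - 4*C2 + 6*C1 = -3. Solving gives C1 = 33/20, C2 = 31/10.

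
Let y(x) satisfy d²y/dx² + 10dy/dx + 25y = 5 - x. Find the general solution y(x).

y = 27/125 - x/25 + C1*exp(-5*x) + C2*x*exp(-5*x)

Characteristic equation r² + 10r + 25 = 0 has discriminant (10)² - 4·(25) = 0, so r = -5 is a repeated root.
Hence y_h = (C1 + C2*x)*exp(-5*x).
For the particular solution try y_p = A0 + A1*x. Substituting and matching coefficients of each power of x gives A0 = 27/125, A1 = -1/25, so y_p = 27/125 - x/25.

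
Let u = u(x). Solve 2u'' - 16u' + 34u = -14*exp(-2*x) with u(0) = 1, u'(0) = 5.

u = -7*exp(-2*x)/37 - 5*exp(4*x)*sin(x)/37 + 44*cos(x)*exp(4*x)/37

Divide through by 2: u'' - 8u' + 17u = -7*exp(-2*x).
Characteristic equation r² - 8r + 17 = 0 has discriminant (-8)² - 4·(17) = -4 < 0, so r = 4 ± i.
Hence u_h = C1*cos(x)*exp(4*x) + C2*exp(4*x)*sin(x).
Try u_p = A*exp(-2*x). Substituting into the equation and dividing by exp(-2*x) gives A = -7/37, so u_p = -7*exp(-2*x)/37.
General solution: u = -7*exp(-2*x)/37 + C1*cos(x)*exp(4*x) + C2*exp(4*x)*sin(x).
Apply the initial conditions: u(0) = -7/37 + C1 = 1 and u'(0) = 14/37 + C2 + 4*C1 = 5. Solving gives C1 = 44/37, C2 = -5/37.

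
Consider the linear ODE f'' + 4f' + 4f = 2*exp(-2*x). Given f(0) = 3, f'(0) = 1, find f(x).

Characteristic equation r² + 4r + 4 = 0 has discriminant (4)² - 4·(4) = 0, so r = -2 is a repeated root.
Hence f_h = (C1 + C2*x)*exp(-2*x).
Since exp(-2*x) solves the homogeneous equation (r = -2 is a root of multiplicity 2), multiply the trial by x^2. Try f_p = A*x^2*exp(-2*x). Substituting into the equation and dividing by exp(-2*x) gives A = 1, so f_p = x^2*exp(-2*x).
General solution: f = C1*exp(-2*x) + x^2*exp(-2*x) + C2*x*exp(-2*x).
Apply the initial conditions: f(0) = C1 = 3 and f'(0) = C2 - 2*C1 = 1. Solving gives C1 = 3, C2 = 7.

f = 3*exp(-2*x) + x**2*exp(-2*x) + 7*x*exp(-2*x)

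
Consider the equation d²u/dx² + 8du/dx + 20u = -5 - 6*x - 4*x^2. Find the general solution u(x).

Characteristic equation r² + 8r + 20 = 0 has discriminant (8)² - 4·(20) = -16 < 0, so r = -4 ± 2i.
Hence u_h = C1*cos(2*x)*exp(-4*x) + C2*exp(-4*x)*sin(2*x).
For the particular solution try u_p = A0 + A1*x + A2*x^2. Substituting and matching coefficients of each power of x gives A0 = -87/500, A1 = -7/50, A2 = -1/5, so u_p = -87/500 - 7*x/50 - x^2/5.

u = -87/500 - 7*x/50 - x**2/5 + C1*cos(2*x)*exp(-4*x) + C2*exp(-4*x)*sin(2*x)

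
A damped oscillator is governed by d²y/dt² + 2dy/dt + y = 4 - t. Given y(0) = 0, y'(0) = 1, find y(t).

y = 6 - t - 6*exp(-t) - 4*t*exp(-t)

Characteristic equation r² + 2r + 1 = 0 has discriminant (2)² - 4·(1) = 0, so r = -1 is a repeated root.
Hence y_h = (C1 + C2*t)*exp(-t).
For the particular solution try y_p = A0 + A1*t. Substituting and matching coefficients of each power of t gives A0 = 6, A1 = -1, so y_p = 6 - t.
General solution: y = 6 - t + C1*exp(-t) + C2*t*exp(-t).
Apply the initial conditions: y(0) = 6 + C1 = 0 and y'(0) = -1 + C2 - C1 = 1. Solving gives C1 = -6, C2 = -4.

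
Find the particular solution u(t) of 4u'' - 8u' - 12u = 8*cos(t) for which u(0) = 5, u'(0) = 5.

Divide through by 4: u'' - 2u' - 3u = 2*cos(t).
Characteristic equation r² - 2r - 3 = 0 factors as (r + 1)(r - 3) = 0, so r = -1, 3.
Hence u_h = C1*exp(-t) + C2*exp(3*t).
Try u_p = A*cos(t) + B*sin(t). Substituting and equating the coefficients of cos(t) and sin(t) gives A = -2/5, B = -1/5, so u_p = -2*cos(t)/5 - sin(t)/5.
General solution: u = -2*cos(t)/5 - sin(t)/5 + C1*exp(-t) + C2*exp(3*t).
Apply the initial conditions: u(0) = -2/5 + C1 + C2 = 5 and u'(0) = -1/5 - C1 + 3*C2 = 5. Solving gives C1 = 11/4, C2 = 53/20.

u = -2*cos(t)/5 - sin(t)/5 + 11*exp(-t)/4 + 53*exp(3*t)/20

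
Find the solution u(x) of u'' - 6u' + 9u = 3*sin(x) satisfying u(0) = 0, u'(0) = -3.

u = -9*exp(3*x)/50 + 6*sin(x)/25 + 9*cos(x)/50 - 27*x*exp(3*x)/10

Characteristic equation r² - 6r + 9 = 0 has discriminant (-6)² - 4·(9) = 0, so r = 3 is a repeated root.
Hence u_h = (C1 + C2*x)*exp(3*x).
Try u_p = A*cos(x) + B*sin(x). Substituting and equating the coefficients of cos(x) and sin(x) gives A = 9/50, B = 6/25, so u_p = 6*sin(x)/25 + 9*cos(x)/50.
General solution: u = 6*sin(x)/25 + 9*cos(x)/50 + C1*exp(3*x) + C2*x*exp(3*x).
Apply the initial conditions: u(0) = 9/50 + C1 = 0 and u'(0) = 6/25 + C2 + 3*C1 = -3. Solving gives C1 = -9/50, C2 = -27/10.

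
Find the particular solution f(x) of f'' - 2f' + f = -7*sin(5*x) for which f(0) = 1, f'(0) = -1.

Characteristic equation r² - 2r + 1 = 0 has discriminant (-2)² - 4·(1) = 0, so r = 1 is a repeated root.
Hence f_h = (C1 + C2*x)*exp(x).
Try f_p = A*cos(5*x) + B*sin(5*x). Substituting and equating the coefficients of cos(5x) and sin(5x) gives A = -35/338, B = 42/169, so f_p = -35*cos(5*x)/338 + 42*sin(5*x)/169.
General solution: f = -35*cos(5*x)/338 + 42*sin(5*x)/169 + C1*exp(x) + C2*x*exp(x).
Apply the initial conditions: f(0) = -35/338 + C1 = 1 and f'(0) = 210/169 + C1 + C2 = -1. Solving gives C1 = 373/338, C2 = -87/26.

f = -35*cos(5*x)/338 + 42*sin(5*x)/169 + 373*exp(x)/338 - 87*x*exp(x)/26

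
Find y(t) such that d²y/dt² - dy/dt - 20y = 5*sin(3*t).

y = -29*sin(3*t)/170 + 3*cos(3*t)/170 + C1*exp(5*t) + C2*exp(-4*t)

Characteristic equation r² - r - 20 = 0 factors as (r - 5)(r + 4) = 0, so r = 5, -4.
Hence y_h = C1*exp(5*t) + C2*exp(-4*t).
Try y_p = A*cos(3*t) + B*sin(3*t). Substituting and equating the coefficients of cos(3t) and sin(3t) gives A = 3/170, B = -29/170, so y_p = -29*sin(3*t)/170 + 3*cos(3*t)/170.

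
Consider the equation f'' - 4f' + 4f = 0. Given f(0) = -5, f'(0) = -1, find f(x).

f = -5*exp(2*x) + 9*x*exp(2*x)

Characteristic equation r² - 4r + 4 = 0 has discriminant (-4)² - 4·(4) = 0, so r = 2 is a repeated root.
Hence f_h = (C1 + C2*x)*exp(2*x).
Apply the initial conditions: f(0) = C1 = -5 and f'(0) = C2 + 2*C1 = -1. Solving gives C1 = -5, C2 = 9.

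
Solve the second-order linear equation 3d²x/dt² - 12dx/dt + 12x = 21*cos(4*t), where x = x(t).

Divide through by 3: x'' - 4x' + 4x = 7*cos(4*t).
Characteristic equation r² - 4r + 4 = 0 has discriminant (-4)² - 4·(4) = 0, so r = 2 is a repeated root.
Hence x_h = (C1 + C2*t)*exp(2*t).
Try x_p = A*cos(4*t) + B*sin(4*t). Substituting and equating the coefficients of cos(4t) and sin(4t) gives A = -21/100, B = -7/25, so x_p = -21*cos(4*t)/100 - 7*sin(4*t)/25.

x = -21*cos(4*t)/100 - 7*sin(4*t)/25 + C1*exp(2*t) + C2*t*exp(2*t)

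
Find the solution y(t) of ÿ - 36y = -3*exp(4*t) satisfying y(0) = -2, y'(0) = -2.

y = -103*exp(-6*t)/120 - 31*exp(6*t)/24 + 3*exp(4*t)/20

Characteristic equation r² - 36 = 0 factors as (r - 6)(r + 6) = 0, so r = 6, -6.
Hence y_h = C1*exp(6*t) + C2*exp(-6*t).
Try y_p = A*exp(4*t). Substituting into the equation and dividing by exp(4*t) gives A = 3/20, so y_p = 3*exp(4*t)/20.
General solution: y = 3*exp(4*t)/20 + C1*exp(6*t) + C2*exp(-6*t).
Apply the initial conditions: y(0) = 3/20 + C1 + C2 = -2 and y'(0) = 3/5 - 6*C2 + 6*C1 = -2. Solving gives C1 = -31/24, C2 = -103/120.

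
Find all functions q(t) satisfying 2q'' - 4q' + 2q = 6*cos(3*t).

Divide through by 2: q'' - 2q' + q = 3*cos(3*t).
Characteristic equation r² - 2r + 1 = 0 has discriminant (-2)² - 4·(1) = 0, so r = 1 is a repeated root.
Hence q_h = (C1 + C2*t)*exp(t).
Try q_p = A*cos(3*t) + B*sin(3*t). Substituting and equating the coefficients of cos(3t) and sin(3t) gives A = -6/25, B = -9/50, so q_p = -9*sin(3*t)/50 - 6*cos(3*t)/25.

q = -9*sin(3*t)/50 - 6*cos(3*t)/25 + C1*exp(t) + C2*t*exp(t)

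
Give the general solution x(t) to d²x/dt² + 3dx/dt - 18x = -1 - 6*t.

Characteristic equation r² + 3r - 18 = 0 factors as (r - 3)(r + 6) = 0, so r = 3, -6.
Hence x_h = C1*exp(3*t) + C2*exp(-6*t).
For the particular solution try x_p = A0 + A1*t. Substituting and matching coefficients of each power of t gives A0 = 1/9, A1 = 1/3, so x_p = 1/9 + t/3.

x = 1/9 + t/3 + C1*exp(3*t) + C2*exp(-6*t)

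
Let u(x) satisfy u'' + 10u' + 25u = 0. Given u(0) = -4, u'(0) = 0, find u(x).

Characteristic equation r² + 10r + 25 = 0 has discriminant (10)² - 4·(25) = 0, so r = -5 is a repeated root.
Hence u_h = (C1 + C2*x)*exp(-5*x).
Apply the initial conditions: u(0) = C1 = -4 and u'(0) = C2 - 5*C1 = 0. Solving gives C1 = -4, C2 = -20.

u = -4*exp(-5*x) - 20*x*exp(-5*x)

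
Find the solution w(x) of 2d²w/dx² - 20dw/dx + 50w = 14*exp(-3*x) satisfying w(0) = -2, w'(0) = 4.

w = -135*exp(5*x)/64 + 7*exp(-3*x)/64 + 119*x*exp(5*x)/8

Divide through by 2: w'' - 10w' + 25w = 7*exp(-3*x).
Characteristic equation r² - 10r + 25 = 0 has discriminant (-10)² - 4·(25) = 0, so r = 5 is a repeated root.
Hence w_h = (C1 + C2*x)*exp(5*x).
Try w_p = A*exp(-3*x). Substituting into the equation and dividing by exp(-3*x) gives A = 7/64, so w_p = 7*exp(-3*x)/64.
General solution: w = 7*exp(-3*x)/64 + C1*exp(5*x) + C2*x*exp(5*x).
Apply the initial conditions: w(0) = 7/64 + C1 = -2 and w'(0) = -21/64 + C2 + 5*C1 = 4. Solving gives C1 = -135/64, C2 = 119/8.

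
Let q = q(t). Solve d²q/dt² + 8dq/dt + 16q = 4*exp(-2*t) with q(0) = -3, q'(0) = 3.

Characteristic equation r² + 8r + 16 = 0 has discriminant (8)² - 4·(16) = 0, so r = -4 is a repeated root.
Hence q_h = (C1 + C2*t)*exp(-4*t).
Try q_p = A*exp(-2*t). Substituting into the equation and dividing by exp(-2*t) gives A = 1, so q_p = exp(-2*t).
General solution: q = C1*exp(-4*t) + C2*t*exp(-4*t) + exp(-2*t).
Apply the initial conditions: q(0) = 1 + C1 = -3 and q'(0) = -2 + C2 - 4*C1 = 3. Solving gives C1 = -4, C2 = -11.

q = -4*exp(-4*t) - 11*t*exp(-4*t) + exp(-2*t)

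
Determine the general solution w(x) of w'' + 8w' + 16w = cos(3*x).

Characteristic equation r² + 8r + 16 = 0 has discriminant (8)² - 4·(16) = 0, so r = -4 is a repeated root.
Hence w_h = (C1 + C2*x)*exp(-4*x).
Try w_p = A*cos(3*x) + B*sin(3*x). Substituting and equating the coefficients of cos(3x) and sin(3x) gives A = 7/625, B = 24/625, so w_p = 7*cos(3*x)/625 + 24*sin(3*x)/625.

w = 7*cos(3*x)/625 + 24*sin(3*x)/625 + C1*exp(-4*x) + C2*x*exp(-4*x)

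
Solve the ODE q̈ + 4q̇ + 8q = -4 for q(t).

q = -1/2 + C1*cos(2*t)*exp(-2*t) + C2*exp(-2*t)*sin(2*t)

Characteristic equation r² + 4r + 8 = 0 has discriminant (4)² - 4·(8) = -16 < 0, so r = -2 ± 2i.
Hence q_h = C1*cos(2*t)*exp(-2*t) + C2*exp(-2*t)*sin(2*t).
For the particular solution try q_p = A0. Substituting and matching coefficients of each power of t gives A0 = -1/2, so q_p = -1/2.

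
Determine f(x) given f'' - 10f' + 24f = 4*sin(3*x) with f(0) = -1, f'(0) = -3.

f = -87*exp(4*x)/50 + 4*sin(3*x)/75 + 8*cos(3*x)/75 + 19*exp(6*x)/30

Characteristic equation r² - 10r + 24 = 0 factors as (r - 4)(r - 6) = 0, so r = 4, 6.
Hence f_h = C1*exp(4*x) + C2*exp(6*x).
Try f_p = A*cos(3*x) + B*sin(3*x). Substituting and equating the coefficients of cos(3x) and sin(3x) gives A = 8/75, B = 4/75, so f_p = 4*sin(3*x)/75 + 8*cos(3*x)/75.
General solution: f = 4*sin(3*x)/75 + 8*cos(3*x)/75 + C1*exp(4*x) + C2*exp(6*x).
Apply the initial conditions: f(0) = 8/75 + C1 + C2 = -1 and f'(0) = 4/25 + 4*C1 + 6*C2 = -3. Solving gives C1 = -87/50, C2 = 19/30.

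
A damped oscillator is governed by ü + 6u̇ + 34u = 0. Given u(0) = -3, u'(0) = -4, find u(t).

u = -3*cos(5*t)*exp(-3*t) - 13*exp(-3*t)*sin(5*t)/5

Characteristic equation r² + 6r + 34 = 0 has discriminant (6)² - 4·(34) = -100 < 0, so r = -3 ± 5i.
Hence u_h = C1*cos(5*t)*exp(-3*t) + C2*exp(-3*t)*sin(5*t).
Apply the initial conditions: u(0) = C1 = -3 and u'(0) = -3*C1 + 5*C2 = -4. Solving gives C1 = -3, C2 = -13/5.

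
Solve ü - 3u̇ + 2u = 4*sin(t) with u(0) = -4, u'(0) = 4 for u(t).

Characteristic equation r² - 3r + 2 = 0 factors as (r - 1)(r - 2) = 0, so r = 1, 2.
Hence u_h = C1*exp(t) + C2*exp(2*t).
Try u_p = A*cos(t) + B*sin(t). Substituting and equating the coefficients of cos(t) and sin(t) gives A = 6/5, B = 2/5, so u_p = 2*sin(t)/5 + 6*cos(t)/5.
General solution: u = 2*sin(t)/5 + 6*cos(t)/5 + C1*exp(t) + C2*exp(2*t).
Apply the initial conditions: u(0) = 6/5 + C1 + C2 = -4 and u'(0) = 2/5 + C1 + 2*C2 = 4. Solving gives C1 = -14, C2 = 44/5.

u = -14*exp(t) + 2*sin(t)/5 + 6*cos(t)/5 + 44*exp(2*t)/5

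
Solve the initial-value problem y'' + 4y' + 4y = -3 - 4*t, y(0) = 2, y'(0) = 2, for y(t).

y = 1/4 - t + 7*exp(-2*t)/4 + 13*t*exp(-2*t)/2

Characteristic equation r² + 4r + 4 = 0 has discriminant (4)² - 4·(4) = 0, so r = -2 is a repeated root.
Hence y_h = (C1 + C2*t)*exp(-2*t).
For the particular solution try y_p = A0 + A1*t. Substituting and matching coefficients of each power of t gives A0 = 1/4, A1 = -1, so y_p = 1/4 - t.
General solution: y = 1/4 - t + C1*exp(-2*t) + C2*t*exp(-2*t).
Apply the initial conditions: y(0) = 1/4 + C1 = 2 and y'(0) = -1 + C2 - 2*C1 = 2. Solving gives C1 = 7/4, C2 = 13/2.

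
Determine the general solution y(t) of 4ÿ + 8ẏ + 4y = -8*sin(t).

y = C1*exp(-t) + C2*t*exp(-t) + cos(t)

Divide through by 4: y'' + 2y' + y = -2*sin(t).
Characteristic equation r² + 2r + 1 = 0 has discriminant (2)² - 4·(1) = 0, so r = -1 is a repeated root.
Hence y_h = (C1 + C2*t)*exp(-t).
Try y_p = A*cos(t) + B*sin(t). Substituting and equating the coefficients of cos(t) and sin(t) gives A = 1, B = 0, so y_p = cos(t).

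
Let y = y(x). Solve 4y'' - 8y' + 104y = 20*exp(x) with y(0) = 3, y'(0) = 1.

Divide through by 4: y'' - 2y' + 26y = 5*exp(x).
Characteristic equation r² - 2r + 26 = 0 has discriminant (-2)² - 4·(26) = -100 < 0, so r = 1 ± 5i.
Hence y_h = C1*cos(5*x)*exp(x) + C2*exp(x)*sin(5*x).
Try y_p = A*exp(x). Substituting into the equation and dividing by exp(x) gives A = 1/5, so y_p = exp(x)/5.
General solution: y = exp(x)/5 + C1*cos(5*x)*exp(x) + C2*exp(x)*sin(5*x).
Apply the initial conditions: y(0) = 1/5 + C1 = 3 and y'(0) = 1/5 + C1 + 5*C2 = 1. Solving gives C1 = 14/5, C2 = -2/5.

y = exp(x)/5 - 2*exp(x)*sin(5*x)/5 + 14*cos(5*x)*exp(x)/5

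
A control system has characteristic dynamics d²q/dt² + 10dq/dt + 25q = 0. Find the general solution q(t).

q = C1*exp(-5*t) + C2*t*exp(-5*t)

Characteristic equation r² + 10r + 25 = 0 has discriminant (10)² - 4·(25) = 0, so r = -5 is a repeated root.
Hence q_h = (C1 + C2*t)*exp(-5*t).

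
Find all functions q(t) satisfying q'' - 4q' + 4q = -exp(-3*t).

q = -exp(-3*t)/25 + C1*exp(2*t) + C2*t*exp(2*t)

Characteristic equation r² - 4r + 4 = 0 has discriminant (-4)² - 4·(4) = 0, so r = 2 is a repeated root.
Hence q_h = (C1 + C2*t)*exp(2*t).
Try q_p = A*exp(-3*t). Substituting into the equation and dividing by exp(-3*t) gives A = -1/25, so q_p = -exp(-3*t)/25.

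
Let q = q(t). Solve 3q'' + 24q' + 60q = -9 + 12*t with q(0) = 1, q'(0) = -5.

Divide through by 3: q'' + 8q' + 20q = -3 + 4*t.
Characteristic equation r² + 8r + 20 = 0 has discriminant (8)² - 4·(20) = -16 < 0, so r = -4 ± 2i.
Hence q_h = C1*cos(2*t)*exp(-4*t) + C2*exp(-4*t)*sin(2*t).
For the particular solution try q_p = A0 + A1*t. Substituting and matching coefficients of each power of t gives A0 = -23/100, A1 = 1/5, so q_p = -23/100 + t/5.
General solution: q = -23/100 + t/5 + C1*cos(2*t)*exp(-4*t) + C2*exp(-4*t)*sin(2*t).
Apply the initial conditions: q(0) = -23/100 + C1 = 1 and q'(0) = 1/5 - 4*C1 + 2*C2 = -5. Solving gives C1 = 123/100, C2 = -7/50.

q = -23/100 + t/5 - 7*exp(-4*t)*sin(2*t)/50 + 123*cos(2*t)*exp(-4*t)/100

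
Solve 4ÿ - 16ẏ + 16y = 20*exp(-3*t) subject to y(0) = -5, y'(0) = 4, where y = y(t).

y = -26*exp(2*t)/5 + exp(-3*t)/5 + 15*t*exp(2*t)

Divide through by 4: y'' - 4y' + 4y = 5*exp(-3*t).
Characteristic equation r² - 4r + 4 = 0 has discriminant (-4)² - 4·(4) = 0, so r = 2 is a repeated root.
Hence y_h = (C1 + C2*t)*exp(2*t).
Try y_p = A*exp(-3*t). Substituting into the equation and dividing by exp(-3*t) gives A = 1/5, so y_p = exp(-3*t)/5.
General solution: y = exp(-3*t)/5 + C1*exp(2*t) + C2*t*exp(2*t).
Apply the initial conditions: y(0) = 1/5 + C1 = -5 and y'(0) = -3/5 + C2 + 2*C1 = 4. Solving gives C1 = -26/5, C2 = 15.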